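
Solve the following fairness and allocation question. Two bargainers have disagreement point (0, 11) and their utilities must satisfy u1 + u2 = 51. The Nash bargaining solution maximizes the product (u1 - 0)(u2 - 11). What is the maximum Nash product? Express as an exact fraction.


Step 1: The Nash solution splits surplus symmetrically above the disagreement point
Step 2: u1 = (total + d1 - d2)/2 = (51 + 0 - 11)/2 = 20
Step 3: u2 = (total - d1 + d2)/2 = (51 - 0 + 11)/2 = 31
Step 4: Nash product = (20 - 0) * (31 - 11)
Step 5: = 20 * 20 = 400

400


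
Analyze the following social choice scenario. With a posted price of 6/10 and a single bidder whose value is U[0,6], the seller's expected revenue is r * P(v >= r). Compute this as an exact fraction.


Step 1: Posted price r = 3/5, value support [0,6]
Step 2: P(v >= r) = (6 - 3/5)/6 = 9/10
Step 3: Expected revenue = r * P(v >= r) = 3/5 * 9/10
Step 4: Revenue = 27/50

27/50


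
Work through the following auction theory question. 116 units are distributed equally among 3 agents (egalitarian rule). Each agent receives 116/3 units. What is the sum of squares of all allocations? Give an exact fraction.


Step 1: Each agent's share = 116/3
Step 2: Square of each share = (116/3)^2 = 13456/9
Step 3: Sum of squares = 3 * 13456/9 = 13456/3

13456/3


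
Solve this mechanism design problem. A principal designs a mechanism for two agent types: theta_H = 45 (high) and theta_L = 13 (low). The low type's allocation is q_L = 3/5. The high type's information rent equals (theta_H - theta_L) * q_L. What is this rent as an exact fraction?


Step 1: theta_H - theta_L = 45 - 13 = 32
Step 2: Information rent = (theta_H - theta_L) * q_L
Step 3: = 32 * 3/5
Step 4: = 96/5

96/5


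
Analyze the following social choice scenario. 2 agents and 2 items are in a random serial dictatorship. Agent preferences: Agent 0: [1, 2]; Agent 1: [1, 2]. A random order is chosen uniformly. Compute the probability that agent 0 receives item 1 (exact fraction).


Step 1: Agent 0 wants item 1
Step 2: There are 2 possible orderings of agents
Step 3: In 1 orderings, agent 0 gets item 1
Step 4: Probability = 1/2

1/2


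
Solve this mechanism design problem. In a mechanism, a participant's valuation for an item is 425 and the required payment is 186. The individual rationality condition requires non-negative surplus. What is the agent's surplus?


Step 1: Surplus = value - payment = 425 - 186 = 239
Step 2: IR is satisfied (surplus >= 0)

239


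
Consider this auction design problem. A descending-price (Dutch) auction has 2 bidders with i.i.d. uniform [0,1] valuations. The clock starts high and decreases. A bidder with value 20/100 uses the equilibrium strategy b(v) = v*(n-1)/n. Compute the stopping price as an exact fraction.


Step 1: Dutch auctions are strategically equivalent to first-price auctions
Step 2: The equilibrium bid is b(v) = v*(n-1)/n
Step 3: b = 1/5 * 1/2
Step 4: b = 1/10

1/10


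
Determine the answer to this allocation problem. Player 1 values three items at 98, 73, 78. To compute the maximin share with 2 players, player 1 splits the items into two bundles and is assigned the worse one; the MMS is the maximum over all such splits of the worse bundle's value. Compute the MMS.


Step 1: Item values = 98, 73, 78
Step 2: Enumerate all 2-bundle partitions and take the smaller bundle:
  Partition 1: {98} vs {73,78} -> bundles 98, 151; min = 98
  Partition 2: {73} vs {98,78} -> bundles 73, 176; min = 73
  Partition 3: {78} vs {98,73} -> bundles 78, 171; min = 78
Step 3: MMS = max(98, 73, 78) = 98

98


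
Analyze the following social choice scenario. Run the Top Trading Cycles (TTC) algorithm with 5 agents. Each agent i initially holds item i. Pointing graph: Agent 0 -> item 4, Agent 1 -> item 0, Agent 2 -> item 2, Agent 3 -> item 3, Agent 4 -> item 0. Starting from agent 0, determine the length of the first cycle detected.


Step 1: Trace the pointer graph from agent 0: 0 -> 4 -> 0
Step 2: A cycle is detected when we revisit agent 0
Step 3: The cycle is: 0 -> 4 -> 0
Step 4: Cycle length = 2

2


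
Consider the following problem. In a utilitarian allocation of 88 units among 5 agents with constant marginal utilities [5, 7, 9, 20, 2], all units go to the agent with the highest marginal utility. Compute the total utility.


Step 1: The marginal utilities are [5, 7, 9, 20, 2]
Step 2: The highest marginal utility is 20
Step 3: All 88 units go to that agent
Step 4: Total utility = 20 * 88 = 1760

1760


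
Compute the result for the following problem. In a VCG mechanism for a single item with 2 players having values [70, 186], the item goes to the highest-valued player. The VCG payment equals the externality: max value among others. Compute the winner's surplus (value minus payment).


Step 1: The winner is the agent with the highest value: agent 1 with value 186
Step 2: Values of other agents: [70]
Step 3: VCG payment = max of others' values = 70
Step 4: Surplus = 186 - 70 = 116

116


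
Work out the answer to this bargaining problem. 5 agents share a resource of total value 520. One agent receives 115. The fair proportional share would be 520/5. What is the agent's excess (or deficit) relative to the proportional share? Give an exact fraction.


Step 1: Proportional share = 520/5 = 104
Step 2: Agent's actual allocation = 115
Step 3: Excess = 115 - 104 = 11

11


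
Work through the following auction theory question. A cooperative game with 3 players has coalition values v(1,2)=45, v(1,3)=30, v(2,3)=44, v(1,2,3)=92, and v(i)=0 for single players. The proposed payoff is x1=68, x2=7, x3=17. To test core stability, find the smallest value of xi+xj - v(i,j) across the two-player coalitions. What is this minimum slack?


Step 1: Slack for coalition (1,2): x1+x2 - v12 = 75 - 45 = 30
Step 2: Slack for coalition (1,3): x1+x3 - v13 = 85 - 30 = 55
Step 3: Slack for coalition (2,3): x2+x3 - v23 = 24 - 44 = -20
Step 4: Minimum slack = min(30, 55, -20) = -20, attained by (2,3); coalition (2,3) can block (slack < 0), so the allocation is not in the core

-20


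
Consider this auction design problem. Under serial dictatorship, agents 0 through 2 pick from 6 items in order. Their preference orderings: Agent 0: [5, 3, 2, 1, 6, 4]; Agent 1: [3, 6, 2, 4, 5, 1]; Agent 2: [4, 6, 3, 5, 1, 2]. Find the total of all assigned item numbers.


Step 1: Agent 0 picks item 5
Step 2: Agent 1 picks item 3
Step 3: Agent 2 picks item 4
Step 4: Sum = 5 + 3 + 4 = 12

12


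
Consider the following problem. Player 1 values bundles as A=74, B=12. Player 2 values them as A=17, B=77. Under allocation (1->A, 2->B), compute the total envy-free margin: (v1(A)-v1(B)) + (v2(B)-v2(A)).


Step 1: Player 1's margin = v1(A) - v1(B) = 74 - 12 = 62
Step 2: Player 2's margin = v2(B) - v2(A) = 77 - 17 = 60
Step 3: Total margin = 62 + 60 = 122

122


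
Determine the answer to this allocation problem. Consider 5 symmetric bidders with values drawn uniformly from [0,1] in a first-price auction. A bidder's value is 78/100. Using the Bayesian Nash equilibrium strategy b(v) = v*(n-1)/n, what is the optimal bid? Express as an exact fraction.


Step 1: The symmetric BNE bidding function is b(v) = v * (n-1) / n
Step 2: Substitute v = 39/50 and n = 5
Step 3: b = 39/50 * 4/5
Step 4: b = 78/125

78/125


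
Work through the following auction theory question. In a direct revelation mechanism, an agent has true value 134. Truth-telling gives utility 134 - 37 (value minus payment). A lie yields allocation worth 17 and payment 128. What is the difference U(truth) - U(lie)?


Step 1: U(truth) = value - payment = 134 - 37 = 97
Step 2: U(lie) = allocation - payment = 17 - 128 = -111
Step 3: IC gap = 97 - (-111) = 208

208


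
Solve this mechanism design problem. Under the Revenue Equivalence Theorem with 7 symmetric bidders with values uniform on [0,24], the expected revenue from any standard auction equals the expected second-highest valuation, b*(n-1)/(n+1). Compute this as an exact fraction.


Step 1: By Revenue Equivalence, expected revenue = b*(n-1)/(n+1)
Step 2: Substituting n = 7, b = 24
Step 3: Revenue = 24*(7-1)/(7+1) = 24*6/8
Step 4: Revenue = 144/8 = 18

18


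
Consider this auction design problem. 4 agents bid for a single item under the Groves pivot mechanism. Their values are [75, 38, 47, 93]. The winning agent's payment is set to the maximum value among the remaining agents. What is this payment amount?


Step 1: The efficient winner is agent 3 with value 93
Step 2: Other agents' values: [75, 38, 47]
Step 3: Pivot payment = max(others) = 75
Step 4: The winner pays 75

75


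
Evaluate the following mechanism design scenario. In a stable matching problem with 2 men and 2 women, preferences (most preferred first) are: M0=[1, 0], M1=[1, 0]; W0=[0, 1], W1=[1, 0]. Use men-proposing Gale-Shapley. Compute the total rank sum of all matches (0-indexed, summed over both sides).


Step 1: Run Gale-Shapley (men propose, women hold best offer):
  M0 proposes to W1; she accepts
  M1 proposes to W1; she switches from M0
  M0 proposes to W0; she accepts
Step 2: Final matching: W0-M0, W1-M1
Step 3: 0-indexed ranks (man's rank of his match, then woman's): 1 + 0 + 0 + 0
Step 4: Total rank sum = 1

1


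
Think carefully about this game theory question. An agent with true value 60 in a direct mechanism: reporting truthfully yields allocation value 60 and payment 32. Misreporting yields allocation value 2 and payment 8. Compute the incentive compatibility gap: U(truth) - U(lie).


Step 1: U(truth) = value - payment = 60 - 32 = 28
Step 2: U(lie) = allocation - payment = 2 - 8 = -6
Step 3: IC gap = 28 - (-6) = 34

34


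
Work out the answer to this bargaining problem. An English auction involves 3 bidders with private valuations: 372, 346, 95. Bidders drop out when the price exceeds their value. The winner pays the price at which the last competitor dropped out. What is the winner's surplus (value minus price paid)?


Step 1: Identify the highest value: 372
Step 2: Identify the second-highest value: 346
Step 3: The final price = second-highest value = 346
Step 4: Surplus = 372 - 346 = 26

26


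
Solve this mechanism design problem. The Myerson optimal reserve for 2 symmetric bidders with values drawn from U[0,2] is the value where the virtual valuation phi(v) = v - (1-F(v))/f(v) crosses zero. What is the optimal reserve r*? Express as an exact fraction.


Step 1: For U[0,2], F(v) = v/2 and f(v) = 1/2
Step 2: phi(v) = v - (1 - v/2)/(1/2) = v - (2 - v) = 2v - 2
Step 3: Set phi(r*) = 0: 2r* - 2 = 0
Step 4: r* = 2/2 = 1 (the number of bidders n = 2 does not enter)

1


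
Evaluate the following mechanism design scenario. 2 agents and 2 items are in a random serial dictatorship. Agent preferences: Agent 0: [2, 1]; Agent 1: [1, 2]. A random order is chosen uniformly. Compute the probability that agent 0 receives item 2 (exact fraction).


Step 1: Agent 0 wants item 2
Step 2: There are 2 possible orderings of agents
Step 3: In 2 orderings, agent 0 gets item 2
Step 4: Probability = 2/2 = 1

1


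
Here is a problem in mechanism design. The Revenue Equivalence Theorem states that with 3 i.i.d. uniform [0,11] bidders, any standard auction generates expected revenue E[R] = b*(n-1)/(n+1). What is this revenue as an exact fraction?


Step 1: By Revenue Equivalence, expected revenue = b*(n-1)/(n+1)
Step 2: Substituting n = 3, b = 11
Step 3: Revenue = 11*(3-1)/(3+1) = 11*2/4
Step 4: Revenue = 22/4 = 11/2

11/2


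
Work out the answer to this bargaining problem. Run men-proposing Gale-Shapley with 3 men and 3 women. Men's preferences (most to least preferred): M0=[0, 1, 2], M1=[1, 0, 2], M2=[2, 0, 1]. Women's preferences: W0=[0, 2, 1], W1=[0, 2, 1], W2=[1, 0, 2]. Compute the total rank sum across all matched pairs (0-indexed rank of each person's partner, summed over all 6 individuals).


Step 1: Run Gale-Shapley (men propose, women hold best offer):
  M0 proposes to W0; she accepts
  M1 proposes to W1; she accepts
  M2 proposes to W2; she accepts
Step 2: Final matching: W0-M0, W1-M1, W2-M2
Step 3: 0-indexed ranks (man's rank of his match, then woman's): 0 + 0 + 0 + 2 + 0 + 2
Step 4: Total rank sum = 4

4


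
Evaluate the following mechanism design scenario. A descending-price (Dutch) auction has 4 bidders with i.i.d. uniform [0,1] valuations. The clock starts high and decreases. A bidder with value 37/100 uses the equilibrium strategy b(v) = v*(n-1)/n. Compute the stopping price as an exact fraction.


Step 1: Dutch auctions are strategically equivalent to first-price auctions
Step 2: The equilibrium bid is b(v) = v*(n-1)/n
Step 3: b = 37/100 * 3/4
Step 4: b = 111/400

111/400


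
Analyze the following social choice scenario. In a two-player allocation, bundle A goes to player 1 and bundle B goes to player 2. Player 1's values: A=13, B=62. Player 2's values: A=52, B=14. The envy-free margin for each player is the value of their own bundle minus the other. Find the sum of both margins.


Step 1: Player 1's margin = v1(A) - v1(B) = 13 - 62 = -49
Step 2: Player 2's margin = v2(B) - v2(A) = 14 - 52 = -38
Step 3: Total margin = -49 + -38 = -87

-87


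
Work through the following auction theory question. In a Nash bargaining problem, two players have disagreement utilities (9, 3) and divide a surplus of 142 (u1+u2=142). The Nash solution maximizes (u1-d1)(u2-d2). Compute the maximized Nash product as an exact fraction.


Step 1: The Nash solution splits surplus symmetrically above the disagreement point
Step 2: u1 = (total + d1 - d2)/2 = (142 + 9 - 3)/2 = 74
Step 3: u2 = (total - d1 + d2)/2 = (142 - 9 + 3)/2 = 68
Step 4: Nash product = (74 - 9) * (68 - 3)
Step 5: = 65 * 65 = 4225

4225


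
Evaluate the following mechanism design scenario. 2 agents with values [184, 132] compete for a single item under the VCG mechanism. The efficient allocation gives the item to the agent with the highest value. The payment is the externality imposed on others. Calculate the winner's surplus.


Step 1: The winner is the agent with the highest value: agent 0 with value 184
Step 2: Values of other agents: [132]
Step 3: VCG payment = max of others' values = 132
Step 4: Surplus = 184 - 132 = 52

52


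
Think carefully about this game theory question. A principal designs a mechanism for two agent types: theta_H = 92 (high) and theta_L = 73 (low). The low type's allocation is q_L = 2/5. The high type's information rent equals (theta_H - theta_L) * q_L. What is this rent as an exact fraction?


Step 1: theta_H - theta_L = 92 - 73 = 19
Step 2: Information rent = (theta_H - theta_L) * q_L
Step 3: = 19 * 2/5
Step 4: = 38/5

38/5


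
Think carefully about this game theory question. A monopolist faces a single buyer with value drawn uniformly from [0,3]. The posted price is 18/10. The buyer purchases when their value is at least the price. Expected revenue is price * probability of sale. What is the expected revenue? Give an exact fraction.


Step 1: Posted price r = 9/5, value support [0,3]
Step 2: P(v >= r) = (3 - 9/5)/3 = 2/5
Step 3: Expected revenue = r * P(v >= r) = 9/5 * 2/5
Step 4: Revenue = 18/25

18/25


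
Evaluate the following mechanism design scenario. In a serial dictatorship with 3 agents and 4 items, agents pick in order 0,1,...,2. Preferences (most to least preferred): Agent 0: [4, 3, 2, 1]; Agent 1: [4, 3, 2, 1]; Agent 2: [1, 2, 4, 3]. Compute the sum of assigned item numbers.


Step 1: Agent 0 picks item 4
Step 2: Agent 1 picks item 3
Step 3: Agent 2 picks item 1
Step 4: Sum = 4 + 3 + 1 = 8

8


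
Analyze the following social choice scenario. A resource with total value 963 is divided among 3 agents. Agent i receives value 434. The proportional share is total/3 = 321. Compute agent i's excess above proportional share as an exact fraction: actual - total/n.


Step 1: Proportional share = 963/3 = 321
Step 2: Agent's actual allocation = 434
Step 3: Excess = 434 - 321 = 113

113


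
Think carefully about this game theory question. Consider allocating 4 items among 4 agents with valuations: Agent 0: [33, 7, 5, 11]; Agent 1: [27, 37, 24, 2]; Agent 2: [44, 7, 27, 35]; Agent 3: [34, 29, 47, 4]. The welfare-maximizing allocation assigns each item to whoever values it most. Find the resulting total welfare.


Step 1: For each item, find the maximum value among all agents.
Step 2: Item 0 -> Agent 2 (value 44)
Step 3: Item 1 -> Agent 1 (value 37)
Step 4: Item 2 -> Agent 3 (value 47)
Step 5: Item 3 -> Agent 2 (value 35)
Step 6: Total welfare = 44 + 37 + 47 + 35 = 163

163


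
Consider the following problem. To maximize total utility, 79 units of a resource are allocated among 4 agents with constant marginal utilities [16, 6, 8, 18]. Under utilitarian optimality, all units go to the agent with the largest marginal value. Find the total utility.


Step 1: The marginal utilities are [16, 6, 8, 18]
Step 2: The highest marginal utility is 18
Step 3: All 79 units go to that agent
Step 4: Total utility = 18 * 79 = 1422

1422


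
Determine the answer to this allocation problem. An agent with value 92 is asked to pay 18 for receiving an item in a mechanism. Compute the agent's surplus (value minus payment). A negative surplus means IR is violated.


Step 1: Surplus = value - payment = 92 - 18 = 74
Step 2: IR is satisfied (surplus >= 0)

74


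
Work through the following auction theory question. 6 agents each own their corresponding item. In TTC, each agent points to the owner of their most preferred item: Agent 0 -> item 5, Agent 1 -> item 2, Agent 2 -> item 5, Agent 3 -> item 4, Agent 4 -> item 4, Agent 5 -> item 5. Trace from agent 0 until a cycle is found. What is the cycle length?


Step 1: Trace the pointer graph from agent 0: 0 -> 5 -> 5
Step 2: A cycle is detected when we revisit agent 5
Step 3: The cycle is: 5 -> 5
Step 4: Cycle length = 1

1


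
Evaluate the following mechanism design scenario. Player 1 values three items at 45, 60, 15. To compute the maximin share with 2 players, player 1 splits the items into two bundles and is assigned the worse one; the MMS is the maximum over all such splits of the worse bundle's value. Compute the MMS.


Step 1: Item values = 45, 60, 15
Step 2: Enumerate all 2-bundle partitions and take the smaller bundle:
  Partition 1: {45} vs {60,15} -> bundles 45, 75; min = 45
  Partition 2: {60} vs {45,15} -> bundles 60, 60; min = 60
  Partition 3: {15} vs {45,60} -> bundles 15, 105; min = 15
Step 3: MMS = max(45, 60, 15) = 60

60


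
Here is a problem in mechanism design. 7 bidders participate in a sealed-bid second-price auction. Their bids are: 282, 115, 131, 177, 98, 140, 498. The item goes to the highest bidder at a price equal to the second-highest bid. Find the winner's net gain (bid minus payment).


Step 1: Sort bids in descending order: 498, 282, 177, 140, 131, 115, 98
Step 2: The winning bid is the highest: 498
Step 3: The payment equals the second-highest bid: 282
Step 4: Surplus = winner's bid - payment = 498 - 282 = 216

216


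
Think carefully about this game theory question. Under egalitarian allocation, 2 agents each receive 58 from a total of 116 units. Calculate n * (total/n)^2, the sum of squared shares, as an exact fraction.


Step 1: Each agent's share = 116/2 = 58
Step 2: Square of each share = (58)^2 = 3364
Step 3: Sum of squares = 2 * 3364 = 6728

6728


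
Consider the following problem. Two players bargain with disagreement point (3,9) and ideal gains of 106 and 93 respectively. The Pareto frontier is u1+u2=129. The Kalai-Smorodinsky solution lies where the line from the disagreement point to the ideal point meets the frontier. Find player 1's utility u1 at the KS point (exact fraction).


Step 1: At the KS point, (u1-d1)/r1 = (u2-d2)/r2 = t and u1+u2 = 129
Step 2: u1 = d1 + r1*t and u2 = d2 + r2*t, so (d1 + r1*t) + (d2 + r2*t) = 129
Step 3: t = (129 - 3 - 9)/(106 + 93) = 117/199
Step 4: u1 = d1 + r1*t = 3 + 106 * 117/199 = 12999/199
Step 5: (Check: u2 = d2 + r2*t = 12672/199; u1+u2 = 12999/199 + 12672/199 = 129, on the frontier.)

12999/199


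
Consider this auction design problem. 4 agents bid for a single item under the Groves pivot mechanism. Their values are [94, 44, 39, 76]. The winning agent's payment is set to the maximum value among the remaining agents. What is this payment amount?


Step 1: The efficient winner is agent 0 with value 94
Step 2: Other agents' values: [44, 39, 76]
Step 3: Pivot payment = max(others) = 76
Step 4: The winner pays 76

76


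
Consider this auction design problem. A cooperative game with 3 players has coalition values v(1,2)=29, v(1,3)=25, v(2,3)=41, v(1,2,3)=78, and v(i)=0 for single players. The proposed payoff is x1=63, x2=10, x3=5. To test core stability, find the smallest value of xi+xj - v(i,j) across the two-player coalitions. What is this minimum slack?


Step 1: Slack for coalition (1,2): x1+x2 - v12 = 73 - 29 = 44
Step 2: Slack for coalition (1,3): x1+x3 - v13 = 68 - 25 = 43
Step 3: Slack for coalition (2,3): x2+x3 - v23 = 15 - 41 = -26
Step 4: Minimum slack = min(44, 43, -26) = -26, attained by (2,3); coalition (2,3) can block (slack < 0), so the allocation is not in the core

-26


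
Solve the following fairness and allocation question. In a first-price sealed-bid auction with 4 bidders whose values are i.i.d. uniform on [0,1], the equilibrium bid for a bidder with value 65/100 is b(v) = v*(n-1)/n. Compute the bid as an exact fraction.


Step 1: The symmetric BNE bidding function is b(v) = v * (n-1) / n
Step 2: Substitute v = 13/20 and n = 4
Step 3: b = 13/20 * 3/4
Step 4: b = 39/80

39/80


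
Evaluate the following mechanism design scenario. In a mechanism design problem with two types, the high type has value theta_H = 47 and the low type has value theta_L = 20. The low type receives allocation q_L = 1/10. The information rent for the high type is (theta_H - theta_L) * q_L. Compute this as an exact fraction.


Step 1: theta_H - theta_L = 47 - 20 = 27
Step 2: Information rent = (theta_H - theta_L) * q_L
Step 3: = 27 * 1/10
Step 4: = 27/10

27/10


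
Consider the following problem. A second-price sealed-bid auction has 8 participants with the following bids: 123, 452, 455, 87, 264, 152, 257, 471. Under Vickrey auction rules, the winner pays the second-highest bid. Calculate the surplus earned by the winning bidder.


Step 1: Sort bids in descending order: 471, 455, 452, 264, 257, 152, 123, 87
Step 2: The winning bid is the highest: 471
Step 3: The payment equals the second-highest bid: 455
Step 4: Surplus = winner's bid - payment = 471 - 455 = 16

16


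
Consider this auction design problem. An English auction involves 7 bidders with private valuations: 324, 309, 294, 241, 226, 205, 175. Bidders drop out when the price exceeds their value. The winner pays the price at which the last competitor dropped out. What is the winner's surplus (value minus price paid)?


Step 1: Identify the highest value: 324
Step 2: Identify the second-highest value: 309
Step 3: The final price = second-highest value = 309
Step 4: Surplus = 324 - 309 = 15

15


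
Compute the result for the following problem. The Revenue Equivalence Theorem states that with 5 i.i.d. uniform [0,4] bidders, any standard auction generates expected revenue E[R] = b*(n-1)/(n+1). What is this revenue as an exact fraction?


Step 1: By Revenue Equivalence, expected revenue = b*(n-1)/(n+1)
Step 2: Substituting n = 5, b = 4
Step 3: Revenue = 4*(5-1)/(5+1) = 4*4/6
Step 4: Revenue = 16/6 = 8/3

8/3


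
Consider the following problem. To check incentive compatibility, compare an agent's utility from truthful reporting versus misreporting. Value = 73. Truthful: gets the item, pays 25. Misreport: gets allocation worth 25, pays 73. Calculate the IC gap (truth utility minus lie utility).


Step 1: U(truth) = value - payment = 73 - 25 = 48
Step 2: U(lie) = allocation - payment = 25 - 73 = -48
Step 3: IC gap = 48 - (-48) = 96

96


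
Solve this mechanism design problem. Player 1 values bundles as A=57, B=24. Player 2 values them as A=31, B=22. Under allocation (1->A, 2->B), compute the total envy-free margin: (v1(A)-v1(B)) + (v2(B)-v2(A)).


Step 1: Player 1's margin = v1(A) - v1(B) = 57 - 24 = 33
Step 2: Player 2's margin = v2(B) - v2(A) = 22 - 31 = -9
Step 3: Total margin = 33 + -9 = 24

24


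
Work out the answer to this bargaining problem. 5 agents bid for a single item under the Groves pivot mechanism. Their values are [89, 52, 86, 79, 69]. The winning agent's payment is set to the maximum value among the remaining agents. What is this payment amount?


Step 1: The efficient winner is agent 0 with value 89
Step 2: Other agents' values: [52, 86, 79, 69]
Step 3: Pivot payment = max(others) = 86
Step 4: The winner pays 86

86


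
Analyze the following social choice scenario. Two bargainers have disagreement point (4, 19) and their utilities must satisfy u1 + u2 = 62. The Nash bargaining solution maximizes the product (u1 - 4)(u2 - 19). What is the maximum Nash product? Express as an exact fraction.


Step 1: The Nash solution splits surplus symmetrically above the disagreement point
Step 2: u1 = (total + d1 - d2)/2 = (62 + 4 - 19)/2 = 47/2
Step 3: u2 = (total - d1 + d2)/2 = (62 - 4 + 19)/2 = 77/2
Step 4: Nash product = (47/2 - 4) * (77/2 - 19)
Step 5: = 39/2 * 39/2 = 1521/4

1521/4


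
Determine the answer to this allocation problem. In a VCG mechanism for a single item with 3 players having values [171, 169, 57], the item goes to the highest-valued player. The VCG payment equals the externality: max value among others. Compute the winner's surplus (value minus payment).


Step 1: The winner is the agent with the highest value: agent 0 with value 171
Step 2: Values of other agents: [169, 57]
Step 3: VCG payment = max of others' values = 169
Step 4: Surplus = 171 - 169 = 2

2


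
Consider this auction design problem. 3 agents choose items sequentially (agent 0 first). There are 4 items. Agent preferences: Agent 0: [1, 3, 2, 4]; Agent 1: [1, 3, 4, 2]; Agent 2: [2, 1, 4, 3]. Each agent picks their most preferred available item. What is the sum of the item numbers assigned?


Step 1: Agent 0 picks item 1
Step 2: Agent 1 picks item 3
Step 3: Agent 2 picks item 2
Step 4: Sum = 1 + 3 + 2 = 6

6


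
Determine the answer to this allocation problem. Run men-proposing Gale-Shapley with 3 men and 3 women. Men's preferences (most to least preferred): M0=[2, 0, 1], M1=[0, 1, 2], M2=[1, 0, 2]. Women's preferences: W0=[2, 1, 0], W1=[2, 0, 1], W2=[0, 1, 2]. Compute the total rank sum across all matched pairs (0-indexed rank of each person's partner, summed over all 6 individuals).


Step 1: Run Gale-Shapley (men propose, women hold best offer):
  M0 proposes to W2; she accepts
  M1 proposes to W0; she accepts
  M2 proposes to W1; she accepts
Step 2: Final matching: W0-M1, W1-M2, W2-M0
Step 3: 0-indexed ranks (man's rank of his match, then woman's): 0 + 1 + 0 + 0 + 0 + 0
Step 4: Total rank sum = 1

1


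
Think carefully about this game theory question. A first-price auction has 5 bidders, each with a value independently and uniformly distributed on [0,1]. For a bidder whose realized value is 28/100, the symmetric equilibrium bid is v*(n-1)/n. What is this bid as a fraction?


Step 1: The symmetric BNE bidding function is b(v) = v * (n-1) / n
Step 2: Substitute v = 7/25 and n = 5
Step 3: b = 7/25 * 4/5
Step 4: b = 28/125

28/125


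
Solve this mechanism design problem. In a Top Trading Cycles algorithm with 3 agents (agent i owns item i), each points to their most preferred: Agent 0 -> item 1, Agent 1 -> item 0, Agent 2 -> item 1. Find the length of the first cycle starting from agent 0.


Step 1: Trace the pointer graph from agent 0: 0 -> 1 -> 0
Step 2: A cycle is detected when we revisit agent 0
Step 3: The cycle is: 0 -> 1 -> 0
Step 4: Cycle length = 2

2


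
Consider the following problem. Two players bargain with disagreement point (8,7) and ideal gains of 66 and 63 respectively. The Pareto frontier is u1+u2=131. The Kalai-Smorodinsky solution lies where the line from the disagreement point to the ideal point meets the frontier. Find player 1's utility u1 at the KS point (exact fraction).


Step 1: At the KS point, (u1-d1)/r1 = (u2-d2)/r2 = t and u1+u2 = 131
Step 2: u1 = d1 + r1*t and u2 = d2 + r2*t, so (d1 + r1*t) + (d2 + r2*t) = 131
Step 3: t = (131 - 8 - 7)/(66 + 63) = 116/129
Step 4: u1 = d1 + r1*t = 8 + 66 * 116/129 = 2896/43
Step 5: (Check: u2 = d2 + r2*t = 2737/43; u1+u2 = 2896/43 + 2737/43 = 131, on the frontier.)

2896/43


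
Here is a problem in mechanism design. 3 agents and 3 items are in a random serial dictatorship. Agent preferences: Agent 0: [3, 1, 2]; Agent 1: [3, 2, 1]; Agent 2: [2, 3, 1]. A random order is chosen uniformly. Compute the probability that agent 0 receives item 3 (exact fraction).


Step 1: Agent 0 wants item 3
Step 2: There are 6 possible orderings of agents
Step 3: In 3 orderings, agent 0 gets item 3
Step 4: Probability = 3/6 = 1/2

1/2


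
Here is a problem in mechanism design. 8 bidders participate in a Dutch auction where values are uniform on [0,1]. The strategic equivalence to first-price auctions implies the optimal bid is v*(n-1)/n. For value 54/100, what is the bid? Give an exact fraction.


Step 1: Dutch auctions are strategically equivalent to first-price auctions
Step 2: The equilibrium bid is b(v) = v*(n-1)/n
Step 3: b = 27/50 * 7/8
Step 4: b = 189/400

189/400


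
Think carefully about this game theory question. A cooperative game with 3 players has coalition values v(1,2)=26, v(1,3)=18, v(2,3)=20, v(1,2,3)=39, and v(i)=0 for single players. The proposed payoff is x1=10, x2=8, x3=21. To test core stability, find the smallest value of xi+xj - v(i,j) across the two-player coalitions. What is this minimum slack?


Step 1: Slack for coalition (1,2): x1+x2 - v12 = 18 - 26 = -8
Step 2: Slack for coalition (1,3): x1+x3 - v13 = 31 - 18 = 13
Step 3: Slack for coalition (2,3): x2+x3 - v23 = 29 - 20 = 9
Step 4: Minimum slack = min(-8, 13, 9) = -8, attained by (1,2); coalition (1,2) can block (slack < 0), so the allocation is not in the core

-8


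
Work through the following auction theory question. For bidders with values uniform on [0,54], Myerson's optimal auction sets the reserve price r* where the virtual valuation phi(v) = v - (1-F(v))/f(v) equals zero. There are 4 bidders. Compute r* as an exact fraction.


Step 1: For U[0,54], F(v) = v/54 and f(v) = 1/54
Step 2: phi(v) = v - (1 - v/54)/(1/54) = v - (54 - v) = 2v - 54
Step 3: Set phi(r*) = 0: 2r* - 54 = 0
Step 4: r* = 54/2 = 27 (the number of bidders n = 4 does not enter)

27


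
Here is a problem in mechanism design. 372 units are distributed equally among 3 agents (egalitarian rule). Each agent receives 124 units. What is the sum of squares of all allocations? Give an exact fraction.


Step 1: Each agent's share = 372/3 = 124
Step 2: Square of each share = (124)^2 = 15376
Step 3: Sum of squares = 3 * 15376 = 46128

46128


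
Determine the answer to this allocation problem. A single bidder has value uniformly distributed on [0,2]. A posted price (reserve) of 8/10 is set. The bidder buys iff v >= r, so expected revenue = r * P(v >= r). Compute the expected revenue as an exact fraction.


Step 1: Posted price r = 4/5, value support [0,2]
Step 2: P(v >= r) = (2 - 4/5)/2 = 3/5
Step 3: Expected revenue = r * P(v >= r) = 4/5 * 3/5
Step 4: Revenue = 12/25

12/25


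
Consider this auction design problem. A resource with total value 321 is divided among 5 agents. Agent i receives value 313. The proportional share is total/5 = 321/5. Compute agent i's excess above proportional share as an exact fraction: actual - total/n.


Step 1: Proportional share = 321/5
Step 2: Agent's actual allocation = 313
Step 3: Excess = 313 - 321/5 = 1244/5

1244/5


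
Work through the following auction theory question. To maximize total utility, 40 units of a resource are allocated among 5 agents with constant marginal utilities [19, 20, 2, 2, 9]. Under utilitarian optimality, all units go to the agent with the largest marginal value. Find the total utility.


Step 1: The marginal utilities are [19, 20, 2, 2, 9]
Step 2: The highest marginal utility is 20
Step 3: All 40 units go to that agent
Step 4: Total utility = 20 * 40 = 800

800


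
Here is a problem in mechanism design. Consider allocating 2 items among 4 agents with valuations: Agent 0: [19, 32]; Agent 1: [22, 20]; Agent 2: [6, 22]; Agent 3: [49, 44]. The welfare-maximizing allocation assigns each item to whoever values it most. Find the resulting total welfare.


Step 1: For each item, find the maximum value among all agents.
Step 2: Item 0 -> Agent 3 (value 49)
Step 3: Item 1 -> Agent 3 (value 44)
Step 4: Total welfare = 49 + 44 = 93

93


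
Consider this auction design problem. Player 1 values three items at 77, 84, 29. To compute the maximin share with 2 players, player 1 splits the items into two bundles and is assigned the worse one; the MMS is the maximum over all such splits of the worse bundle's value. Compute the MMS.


Step 1: Item values = 77, 84, 29
Step 2: Enumerate all 2-bundle partitions and take the smaller bundle:
  Partition 1: {77} vs {84,29} -> bundles 77, 113; min = 77
  Partition 2: {84} vs {77,29} -> bundles 84, 106; min = 84
  Partition 3: {29} vs {77,84} -> bundles 29, 161; min = 29
Step 3: MMS = max(77, 84, 29) = 84

84


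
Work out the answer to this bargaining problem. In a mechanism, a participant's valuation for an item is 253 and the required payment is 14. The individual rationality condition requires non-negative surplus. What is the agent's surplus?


Step 1: Surplus = value - payment = 253 - 14 = 239
Step 2: IR is satisfied (surplus >= 0)

239


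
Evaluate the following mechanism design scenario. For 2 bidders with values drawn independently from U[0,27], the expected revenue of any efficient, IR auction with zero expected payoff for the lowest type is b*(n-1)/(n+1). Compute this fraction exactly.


Step 1: By Revenue Equivalence, expected revenue = b*(n-1)/(n+1)
Step 2: Substituting n = 2, b = 27
Step 3: Revenue = 27*(2-1)/(2+1) = 27*1/3
Step 4: Revenue = 27/3 = 9

9


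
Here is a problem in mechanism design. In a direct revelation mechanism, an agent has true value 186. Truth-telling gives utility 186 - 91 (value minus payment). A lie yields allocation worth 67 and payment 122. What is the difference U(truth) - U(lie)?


Step 1: U(truth) = value - payment = 186 - 91 = 95
Step 2: U(lie) = allocation - payment = 67 - 122 = -55
Step 3: IC gap = 95 - (-55) = 150

150


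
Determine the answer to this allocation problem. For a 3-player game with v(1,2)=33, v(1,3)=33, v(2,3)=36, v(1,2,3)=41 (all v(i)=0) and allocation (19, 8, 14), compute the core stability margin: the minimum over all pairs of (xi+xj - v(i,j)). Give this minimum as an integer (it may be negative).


Step 1: Slack for coalition (1,2): x1+x2 - v12 = 27 - 33 = -6
Step 2: Slack for coalition (1,3): x1+x3 - v13 = 33 - 33 = 0
Step 3: Slack for coalition (2,3): x2+x3 - v23 = 22 - 36 = -14
Step 4: Minimum slack = min(-6, 0, -14) = -14, attained by (2,3); coalition (2,3) can block (slack < 0), so the allocation is not in the core

-14


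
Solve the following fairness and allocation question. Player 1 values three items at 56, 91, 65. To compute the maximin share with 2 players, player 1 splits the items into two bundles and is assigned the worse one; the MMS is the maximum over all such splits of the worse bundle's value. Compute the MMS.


Step 1: Item values = 56, 91, 65
Step 2: Enumerate all 2-bundle partitions and take the smaller bundle:
  Partition 1: {56} vs {91,65} -> bundles 56, 156; min = 56
  Partition 2: {91} vs {56,65} -> bundles 91, 121; min = 91
  Partition 3: {65} vs {56,91} -> bundles 65, 147; min = 65
Step 3: MMS = max(56, 91, 65) = 91

91


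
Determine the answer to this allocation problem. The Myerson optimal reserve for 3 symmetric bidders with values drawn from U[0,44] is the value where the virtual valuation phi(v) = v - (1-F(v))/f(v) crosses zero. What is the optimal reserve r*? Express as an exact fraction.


Step 1: For U[0,44], F(v) = v/44 and f(v) = 1/44
Step 2: phi(v) = v - (1 - v/44)/(1/44) = v - (44 - v) = 2v - 44
Step 3: Set phi(r*) = 0: 2r* - 44 = 0
Step 4: r* = 44/2 = 22 (the number of bidders n = 3 does not enter)

22


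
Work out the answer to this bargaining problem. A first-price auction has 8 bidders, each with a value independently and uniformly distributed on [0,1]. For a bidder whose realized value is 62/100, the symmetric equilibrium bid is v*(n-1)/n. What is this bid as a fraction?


Step 1: The symmetric BNE bidding function is b(v) = v * (n-1) / n
Step 2: Substitute v = 31/50 and n = 8
Step 3: b = 31/50 * 7/8
Step 4: b = 217/400

217/400


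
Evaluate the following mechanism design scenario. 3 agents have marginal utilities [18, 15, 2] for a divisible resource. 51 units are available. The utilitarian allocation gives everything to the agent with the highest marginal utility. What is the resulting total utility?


Step 1: The marginal utilities are [18, 15, 2]
Step 2: The highest marginal utility is 18
Step 3: All 51 units go to that agent
Step 4: Total utility = 18 * 51 = 918

918


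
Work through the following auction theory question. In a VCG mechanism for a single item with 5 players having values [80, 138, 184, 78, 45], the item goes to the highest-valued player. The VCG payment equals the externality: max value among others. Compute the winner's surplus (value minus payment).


Step 1: The winner is the agent with the highest value: agent 2 with value 184
Step 2: Values of other agents: [80, 138, 78, 45]
Step 3: VCG payment = max of others' values = 138
Step 4: Surplus = 184 - 138 = 46

46


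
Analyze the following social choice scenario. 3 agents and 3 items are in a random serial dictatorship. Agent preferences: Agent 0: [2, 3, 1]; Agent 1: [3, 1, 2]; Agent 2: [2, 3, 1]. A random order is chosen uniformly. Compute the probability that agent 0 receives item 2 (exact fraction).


Step 1: Agent 0 wants item 2
Step 2: There are 6 possible orderings of agents
Step 3: In 3 orderings, agent 0 gets item 2
Step 4: Probability = 3/6 = 1/2

1/2


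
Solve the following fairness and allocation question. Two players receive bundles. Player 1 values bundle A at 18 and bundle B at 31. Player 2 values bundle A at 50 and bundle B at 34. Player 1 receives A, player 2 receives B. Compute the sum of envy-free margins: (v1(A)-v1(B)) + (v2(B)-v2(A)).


Step 1: Player 1's margin = v1(A) - v1(B) = 18 - 31 = -13
Step 2: Player 2's margin = v2(B) - v2(A) = 34 - 50 = -16
Step 3: Total margin = -13 + -16 = -29

-29


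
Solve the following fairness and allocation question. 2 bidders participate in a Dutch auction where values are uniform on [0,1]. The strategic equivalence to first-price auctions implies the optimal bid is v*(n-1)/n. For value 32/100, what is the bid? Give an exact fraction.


Step 1: Dutch auctions are strategically equivalent to first-price auctions
Step 2: The equilibrium bid is b(v) = v*(n-1)/n
Step 3: b = 8/25 * 1/2
Step 4: b = 4/25

4/25


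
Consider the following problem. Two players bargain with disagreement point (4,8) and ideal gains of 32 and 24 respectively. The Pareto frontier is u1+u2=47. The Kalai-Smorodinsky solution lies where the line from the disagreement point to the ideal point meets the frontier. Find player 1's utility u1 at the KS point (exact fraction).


Step 1: At the KS point, (u1-d1)/r1 = (u2-d2)/r2 = t and u1+u2 = 47
Step 2: u1 = d1 + r1*t and u2 = d2 + r2*t, so (d1 + r1*t) + (d2 + r2*t) = 47
Step 3: t = (47 - 4 - 8)/(32 + 24) = 35/56 = 5/8
Step 4: u1 = d1 + r1*t = 4 + 32 * 5/8 = 24
Step 5: (Check: u2 = d2 + r2*t = 23; u1+u2 = 24 + 23 = 47, on the frontier.)

24


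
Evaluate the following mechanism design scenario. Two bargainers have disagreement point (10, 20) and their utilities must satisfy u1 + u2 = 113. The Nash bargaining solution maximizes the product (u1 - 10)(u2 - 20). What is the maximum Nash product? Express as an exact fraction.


Step 1: The Nash solution splits surplus symmetrically above the disagreement point
Step 2: u1 = (total + d1 - d2)/2 = (113 + 10 - 20)/2 = 103/2
Step 3: u2 = (total - d1 + d2)/2 = (113 - 10 + 20)/2 = 123/2
Step 4: Nash product = (103/2 - 10) * (123/2 - 20)
Step 5: = 83/2 * 83/2 = 6889/4

6889/4
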